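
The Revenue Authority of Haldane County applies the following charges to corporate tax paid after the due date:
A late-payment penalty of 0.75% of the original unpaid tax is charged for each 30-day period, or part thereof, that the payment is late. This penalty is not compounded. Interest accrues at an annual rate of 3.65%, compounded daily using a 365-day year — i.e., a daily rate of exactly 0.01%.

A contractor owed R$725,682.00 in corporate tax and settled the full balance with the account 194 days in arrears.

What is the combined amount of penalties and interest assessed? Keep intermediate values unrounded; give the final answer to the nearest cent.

R$52,313.26

Penalty periods: ⌈194/30⌉ = 7; penalty = 7 × 0.75% × R$725,682.00 = R$38,098.31…
Interest: R$725,682.00 × ((1 + 0.0001)^194 − 1) = R$725,682.00 × 0.01958841… = R$14,214.9594…
Penalties + interest = R$38,098.3050 + R$14,214.9594… = R$52,313.26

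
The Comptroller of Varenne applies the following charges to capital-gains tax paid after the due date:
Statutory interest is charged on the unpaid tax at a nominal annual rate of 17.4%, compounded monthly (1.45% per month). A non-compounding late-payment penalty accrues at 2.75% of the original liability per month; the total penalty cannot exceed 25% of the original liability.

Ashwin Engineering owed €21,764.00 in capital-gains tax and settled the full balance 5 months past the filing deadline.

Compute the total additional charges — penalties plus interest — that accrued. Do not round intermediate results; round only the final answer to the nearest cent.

€4,616.87

Penalty: 5 × 2.75% × €21,764.00 = €2,992.55 (below the 25% cap of €5,441.00)
Interest: €21,764.00 × ((1 + 0.0145)^5 − 1) = €21,764.00 × 0.0746332… = €1,624.3171…
Penalties + interest = €2,992.5500 + €1,624.3171… = €4,616.87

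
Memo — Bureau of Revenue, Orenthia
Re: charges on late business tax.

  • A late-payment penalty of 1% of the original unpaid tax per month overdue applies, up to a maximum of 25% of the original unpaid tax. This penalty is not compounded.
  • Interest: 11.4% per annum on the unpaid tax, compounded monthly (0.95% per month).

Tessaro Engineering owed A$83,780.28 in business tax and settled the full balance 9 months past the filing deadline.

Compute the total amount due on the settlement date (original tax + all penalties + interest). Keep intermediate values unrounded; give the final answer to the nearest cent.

A$98,762.04

Penalty: 9 × 1% × A$83,780.28 = A$7,540.23… (below the 25% cap of A$20,945.07)
Interest: A$83,780.28 × ((1 + 0.0095)^9 − 1) = A$83,780.28 × 0.0888221… = A$7,441.5367…
Total = A$83,780.28 + A$7,540.2252 + A$7,441.5367… = A$98,762.04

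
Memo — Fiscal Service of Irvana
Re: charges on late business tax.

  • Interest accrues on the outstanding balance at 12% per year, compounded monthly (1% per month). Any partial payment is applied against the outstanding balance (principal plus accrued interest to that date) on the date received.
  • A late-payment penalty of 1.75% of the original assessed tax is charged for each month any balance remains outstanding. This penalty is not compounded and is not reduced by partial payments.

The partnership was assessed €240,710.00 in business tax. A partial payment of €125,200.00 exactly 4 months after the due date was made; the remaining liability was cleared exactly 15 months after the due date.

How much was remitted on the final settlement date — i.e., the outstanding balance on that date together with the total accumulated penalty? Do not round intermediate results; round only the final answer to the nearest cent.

€202,961.54

Balance at month 4: €240,710.0000 × (1 + 0.01)^4 = €250,483.7912…
After €125,200.00 payment: €250,483.7912… − €125,200.00 = €125,283.7912…
Balance at month 15: €125,283.7912… × (1 + 0.01)^11 = €139,775.1602…
Penalty: 15 × 1.75% × €240,710.00 = €63,186.38…
Final settlement = outstanding balance + penalty = €139,775.1602… + €63,186.38… = €202,961.54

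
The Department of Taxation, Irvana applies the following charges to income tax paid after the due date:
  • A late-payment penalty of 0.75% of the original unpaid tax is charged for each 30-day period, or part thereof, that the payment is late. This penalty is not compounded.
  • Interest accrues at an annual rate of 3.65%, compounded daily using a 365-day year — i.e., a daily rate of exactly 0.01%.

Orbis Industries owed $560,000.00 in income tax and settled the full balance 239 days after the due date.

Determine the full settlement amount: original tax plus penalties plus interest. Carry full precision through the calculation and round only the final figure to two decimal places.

$607,144.54

Penalty periods: ⌈239/30⌉ = 8; penalty = 8 × 0.75% × $560,000.00 = $33,600.00
Interest: $560,000.00 × ((1 + 0.0001)^239 − 1) = $560,000.00 × 0.02418667… = $13,544.5353…
Total = $560,000.00 + $33,600.0000 + $13,544.5353… = $607,144.54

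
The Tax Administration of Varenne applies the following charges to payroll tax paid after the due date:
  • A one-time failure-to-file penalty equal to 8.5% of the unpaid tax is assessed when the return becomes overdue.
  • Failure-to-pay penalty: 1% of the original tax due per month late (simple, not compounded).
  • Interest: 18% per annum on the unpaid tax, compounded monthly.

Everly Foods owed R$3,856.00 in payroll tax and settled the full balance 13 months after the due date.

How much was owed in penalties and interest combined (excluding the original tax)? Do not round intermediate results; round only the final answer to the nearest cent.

Failure-to-file penalty: 8.5% × R$3,856.00 = R$327.76
Failure-to-pay penalty: 13 × 1% × R$3,856.00 = R$501.28
Interest (18%/yr ÷ 12 = 1.5%/month): R$3,856.00 × ((1 + 0.015)^13 − 1) = R$823.4582…
Penalties + interest = R$829.0400 + R$823.4582… = R$1,652.50

R$1,652.50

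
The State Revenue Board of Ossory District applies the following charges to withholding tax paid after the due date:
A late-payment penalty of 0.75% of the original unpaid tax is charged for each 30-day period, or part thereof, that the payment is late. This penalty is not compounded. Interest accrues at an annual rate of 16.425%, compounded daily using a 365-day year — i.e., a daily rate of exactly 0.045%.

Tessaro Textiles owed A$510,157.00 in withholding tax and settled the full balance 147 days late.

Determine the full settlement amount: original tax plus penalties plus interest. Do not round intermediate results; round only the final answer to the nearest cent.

Penalty periods: ⌈147/30⌉ = 5; penalty = 5 × 0.75% × A$510,157.00 = A$19,130.89…
Interest: A$510,157.00 × ((1 + 0.00045)^147 − 1) = A$510,157.00 × 0.06837107… = A$34,879.9782…
Total = A$510,157.00 + A$19,130.8875 + A$34,879.9782… = A$564,167.87

A$564,167.87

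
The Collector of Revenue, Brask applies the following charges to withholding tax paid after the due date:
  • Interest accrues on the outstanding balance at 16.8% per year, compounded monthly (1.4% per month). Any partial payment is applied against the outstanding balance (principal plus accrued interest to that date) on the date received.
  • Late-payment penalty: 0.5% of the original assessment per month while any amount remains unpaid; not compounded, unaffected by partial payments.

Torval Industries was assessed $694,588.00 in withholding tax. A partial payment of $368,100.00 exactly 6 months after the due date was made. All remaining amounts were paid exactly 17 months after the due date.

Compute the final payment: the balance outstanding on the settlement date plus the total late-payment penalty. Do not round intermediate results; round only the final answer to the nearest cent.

Balance at month 6: $694,588.0000 × (1 + 0.014)^6 = $755,014.0022…
After $368,100.00 payment: $755,014.0022… − $368,100.00 = $386,914.0022…
Balance at month 17: $386,914.0022… × (1 + 0.014)^11 = $450,849.8732…
Penalty: 17 × 0.5% × $694,588.00 = $59,039.98
Final settlement = outstanding balance + penalty = $450,849.8732… + $59,039.98 = $509,889.85

$509,889.85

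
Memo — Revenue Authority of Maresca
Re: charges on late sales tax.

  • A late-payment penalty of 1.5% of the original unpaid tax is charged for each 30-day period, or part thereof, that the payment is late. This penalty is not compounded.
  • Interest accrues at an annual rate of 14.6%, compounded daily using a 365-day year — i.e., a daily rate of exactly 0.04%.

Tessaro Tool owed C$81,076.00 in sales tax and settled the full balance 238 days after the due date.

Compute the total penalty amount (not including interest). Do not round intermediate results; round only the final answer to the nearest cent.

Penalty periods: ⌈238/30⌉ = 8; penalty = 8 × 1.5% × C$81,076.00 = C$9,729.12

C$9,729.12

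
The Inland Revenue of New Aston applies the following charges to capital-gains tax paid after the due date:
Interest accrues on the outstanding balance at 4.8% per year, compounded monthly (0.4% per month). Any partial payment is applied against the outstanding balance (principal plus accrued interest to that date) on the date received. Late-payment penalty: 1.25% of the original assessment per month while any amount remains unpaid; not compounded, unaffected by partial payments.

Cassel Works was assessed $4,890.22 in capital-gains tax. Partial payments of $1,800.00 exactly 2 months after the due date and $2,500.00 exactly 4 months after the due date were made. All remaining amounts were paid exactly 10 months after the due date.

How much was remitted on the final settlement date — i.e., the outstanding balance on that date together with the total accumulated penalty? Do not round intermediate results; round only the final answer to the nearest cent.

Balance at month 2: $4,890.2200 × (1 + 0.004)^2 = $4,929.4200…
After $1,800.00 payment: $4,929.4200… − $1,800.00 = $3,129.4200…
Balance at month 4: $3,129.4200… × (1 + 0.004)^2 = $3,154.5054…
After $2,500.00 payment: $3,154.5054… − $2,500.00 = $654.5054…
Balance at month 10: $654.5054… × (1 + 0.004)^6 = $670.3715…
Penalty: 10 × 1.25% × $4,890.22 = $611.28…
Final settlement = outstanding balance + penalty = $670.3715… + $611.28… = $1,281.65

$1,281.65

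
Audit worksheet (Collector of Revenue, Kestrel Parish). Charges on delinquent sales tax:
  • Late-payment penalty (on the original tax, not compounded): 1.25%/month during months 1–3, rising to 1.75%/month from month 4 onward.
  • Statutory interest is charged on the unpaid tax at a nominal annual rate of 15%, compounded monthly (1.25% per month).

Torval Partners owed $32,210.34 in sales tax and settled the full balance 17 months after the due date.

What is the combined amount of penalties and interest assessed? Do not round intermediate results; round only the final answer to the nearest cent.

Penalty, months 1–3: 3 × 1.25% × $32,210.34 = $1,207.89…
Penalty, months 4–17: 14 × 1.75% × $32,210.34 = $7,891.53…
Interest: $32,210.34 × ((1 + 0.0125)^17 − 1) = $32,210.34 × 0.2351382… = $7,573.8803…
Penalties + interest = $9,099.4211… + $7,573.8803… = $16,673.30

$16,673.30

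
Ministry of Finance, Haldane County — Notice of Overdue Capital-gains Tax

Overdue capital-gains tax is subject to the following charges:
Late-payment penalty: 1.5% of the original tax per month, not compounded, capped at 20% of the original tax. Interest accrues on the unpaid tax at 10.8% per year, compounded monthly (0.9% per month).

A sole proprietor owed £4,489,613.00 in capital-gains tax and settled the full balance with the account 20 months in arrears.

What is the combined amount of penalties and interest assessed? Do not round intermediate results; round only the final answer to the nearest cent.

£1,779,026.14

Penalty (uncapped): 20 × 1.5% × £4,489,613.00 = £1,346,883.90; cap = 20% × £4,489,613.00 = £897,922.60 → penalty = £897,922.60
Interest: £4,489,613.00 × ((1 + 0.009)^20 − 1) = £4,489,613.00 × 0.1962538… = £881,103.5423…
Penalties + interest = £897,922.6000 + £881,103.5423… = £1,779,026.14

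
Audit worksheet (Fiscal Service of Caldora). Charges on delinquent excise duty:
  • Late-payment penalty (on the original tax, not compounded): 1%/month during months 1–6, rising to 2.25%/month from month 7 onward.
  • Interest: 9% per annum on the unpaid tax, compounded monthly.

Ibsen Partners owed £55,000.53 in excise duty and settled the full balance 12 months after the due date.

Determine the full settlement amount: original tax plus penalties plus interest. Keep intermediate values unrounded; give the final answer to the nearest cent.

Penalty, months 1–6: 6 × 1% × £55,000.53 = £3,300.03…
Penalty, months 7–12: 6 × 2.25% × £55,000.53 = £7,425.07…
Interest (9%/yr ÷ 12 = 0.75%/month): £55,000.53 × ((1 + 0.0075)^12 − 1) = £5,159.4291…
Total = £55,000.53 + £10,725.1034… + £5,159.4291… = £70,885.06

£70,885.06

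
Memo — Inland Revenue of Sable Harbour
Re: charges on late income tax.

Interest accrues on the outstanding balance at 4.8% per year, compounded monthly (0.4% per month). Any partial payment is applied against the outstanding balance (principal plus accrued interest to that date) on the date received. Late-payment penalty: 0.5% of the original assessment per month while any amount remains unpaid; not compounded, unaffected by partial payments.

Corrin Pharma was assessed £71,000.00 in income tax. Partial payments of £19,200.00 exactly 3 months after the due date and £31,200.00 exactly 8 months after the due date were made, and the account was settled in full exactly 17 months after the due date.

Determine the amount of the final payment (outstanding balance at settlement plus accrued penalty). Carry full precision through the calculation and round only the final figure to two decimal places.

£29,375.68

Balance at month 3: £71,000.0000 × (1 + 0.004)^3 = £71,855.4125…
After £19,200.00 payment: £71,855.4125… − £19,200.00 = £52,655.4125…
Balance at month 8: £52,655.4125… × (1 + 0.004)^5 = £53,716.9794…
After £31,200.00 payment: £53,716.9794… − £31,200.00 = £22,516.9794…
Balance at month 17: £22,516.9794… × (1 + 0.004)^9 = £23,340.6822…
Penalty: 17 × 0.5% × £71,000.00 = £6,035.00
Final settlement = outstanding balance + penalty = £23,340.6822… + £6,035.00 = £29,375.68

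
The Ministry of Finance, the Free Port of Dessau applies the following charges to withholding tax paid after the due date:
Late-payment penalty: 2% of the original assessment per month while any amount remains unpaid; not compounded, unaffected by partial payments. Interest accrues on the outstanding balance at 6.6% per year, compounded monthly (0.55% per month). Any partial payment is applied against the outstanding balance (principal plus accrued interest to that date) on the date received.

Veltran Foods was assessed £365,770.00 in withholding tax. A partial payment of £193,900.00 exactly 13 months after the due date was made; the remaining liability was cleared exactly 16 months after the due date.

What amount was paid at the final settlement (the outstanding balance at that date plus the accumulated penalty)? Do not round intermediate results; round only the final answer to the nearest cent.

Balance at month 13: £365,770.0000 × (1 + 0.0055)^13 = £392,803.2355…
After £193,900.00 payment: £392,803.2355… − £193,900.00 = £198,903.2355…
Balance at month 16: £198,903.2355… × (1 + 0.0055)^3 = £202,203.2225…
Penalty: 16 × 2% × £365,770.00 = £117,046.40
Final settlement = outstanding balance + penalty = £202,203.2225… + £117,046.40 = £319,249.62

£319,249.62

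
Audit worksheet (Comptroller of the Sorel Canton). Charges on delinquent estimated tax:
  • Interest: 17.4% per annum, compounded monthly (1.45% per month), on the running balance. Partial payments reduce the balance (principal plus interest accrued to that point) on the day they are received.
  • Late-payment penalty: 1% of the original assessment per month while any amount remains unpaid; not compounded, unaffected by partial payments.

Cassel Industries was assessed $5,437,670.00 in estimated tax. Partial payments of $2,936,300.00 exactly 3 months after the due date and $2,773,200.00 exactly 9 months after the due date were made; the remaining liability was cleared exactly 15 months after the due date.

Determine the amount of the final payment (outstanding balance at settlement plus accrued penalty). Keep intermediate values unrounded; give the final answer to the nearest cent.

Balance at month 3: $5,437,670.0000 × (1 + 0.0145)^3 = $5,677,655.0328…
After $2,936,300.00 payment: $5,677,655.0328… − $2,936,300.00 = $2,741,355.0328…
Balance at month 9: $2,741,355.0328… × (1 + 0.0145)^6 = $2,988,667.4446…
After $2,773,200.00 payment: $2,988,667.4446… − $2,773,200.00 = $215,467.4446…
Balance at month 15: $215,467.4446… × (1 + 0.0145)^6 = $234,905.9240…
Penalty: 15 × 1% × $5,437,670.00 = $815,650.50
Final settlement = outstanding balance + penalty = $234,905.9240… + $815,650.50 = $1,050,556.42

$1,050,556.42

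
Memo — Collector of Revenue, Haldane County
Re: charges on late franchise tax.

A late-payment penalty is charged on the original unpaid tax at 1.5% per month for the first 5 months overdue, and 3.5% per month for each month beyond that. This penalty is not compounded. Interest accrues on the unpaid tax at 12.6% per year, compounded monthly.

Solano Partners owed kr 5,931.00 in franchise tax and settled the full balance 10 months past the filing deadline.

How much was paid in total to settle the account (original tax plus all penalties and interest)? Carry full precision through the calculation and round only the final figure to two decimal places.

kr 8,066.77

Penalty, months 1–5: 5 × 1.5% × kr 5,931.00 = kr 444.83…
Penalty, months 6–10: 5 × 3.5% × kr 5,931.00 = kr 1,037.93…
Interest (12.6%/yr ÷ 12 = 1.05%/month): kr 5,931.00 × ((1 + 0.0105)^10 − 1) = kr 653.0194…
Total = kr 5,931.00 + kr 1,482.7500 + kr 653.0194… = kr 8,066.77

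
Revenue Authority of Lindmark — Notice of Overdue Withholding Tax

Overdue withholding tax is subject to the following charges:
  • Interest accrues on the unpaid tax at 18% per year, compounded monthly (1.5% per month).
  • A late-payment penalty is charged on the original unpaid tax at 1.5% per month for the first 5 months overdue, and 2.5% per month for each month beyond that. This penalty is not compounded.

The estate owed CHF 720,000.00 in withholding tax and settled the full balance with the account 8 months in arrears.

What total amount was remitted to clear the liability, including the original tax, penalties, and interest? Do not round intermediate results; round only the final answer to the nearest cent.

Penalty, months 1–5: 5 × 1.5% × CHF 720,000.00 = CHF 54,000.00
Penalty, months 6–8: 3 × 2.5% × CHF 720,000.00 = CHF 54,000.00
Interest: CHF 720,000.00 × ((1 + 0.015)^8 − 1) = CHF 720,000.00 × 0.1264926… = CHF 91,074.6623…
Total = CHF 720,000.00 + CHF 108,000.0000 + CHF 91,074.6623… = CHF 919,074.66

CHF 919,074.66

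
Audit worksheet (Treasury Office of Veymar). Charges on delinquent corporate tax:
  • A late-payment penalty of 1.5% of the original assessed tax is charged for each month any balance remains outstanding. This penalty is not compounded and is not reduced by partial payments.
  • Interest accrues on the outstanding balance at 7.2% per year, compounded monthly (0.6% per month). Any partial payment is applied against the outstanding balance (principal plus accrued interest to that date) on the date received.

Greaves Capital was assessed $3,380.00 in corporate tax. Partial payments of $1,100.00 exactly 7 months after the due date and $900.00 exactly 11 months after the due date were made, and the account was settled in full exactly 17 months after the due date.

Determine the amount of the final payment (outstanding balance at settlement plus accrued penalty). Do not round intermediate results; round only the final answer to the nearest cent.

$2,503.01

Balance at month 7: $3,380.0000 × (1 + 0.006)^7 = $3,524.5410…
After $1,100.00 payment: $3,524.5410… − $1,100.00 = $2,424.5410…
Balance at month 11: $2,424.5410… × (1 + 0.006)^4 = $2,483.2558…
After $900.00 payment: $2,483.2558… − $900.00 = $1,583.2558…
Balance at month 17: $1,583.2558… × (1 + 0.006)^6 = $1,641.1148…
Penalty: 17 × 1.5% × $3,380.00 = $861.90
Final settlement = outstanding balance + penalty = $1,641.1148… + $861.90 = $2,503.01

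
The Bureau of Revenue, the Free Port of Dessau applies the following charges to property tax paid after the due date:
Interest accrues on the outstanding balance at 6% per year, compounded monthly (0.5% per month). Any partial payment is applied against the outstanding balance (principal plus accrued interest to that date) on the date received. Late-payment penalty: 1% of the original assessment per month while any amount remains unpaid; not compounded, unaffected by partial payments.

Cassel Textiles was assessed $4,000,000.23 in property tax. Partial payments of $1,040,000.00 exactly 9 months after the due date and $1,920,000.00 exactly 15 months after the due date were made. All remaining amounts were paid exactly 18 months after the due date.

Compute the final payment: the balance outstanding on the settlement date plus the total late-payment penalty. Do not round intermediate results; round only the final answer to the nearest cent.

Balance at month 9: $4,000,000.2300 × (1 + 0.005)^9 = $4,183,642.5571…
After $1,040,000.00 payment: $4,183,642.5571… − $1,040,000.00 = $3,143,642.5571…
Balance at month 15: $3,143,642.5571… × (1 + 0.005)^6 = $3,239,138.5884…
After $1,920,000.00 payment: $3,239,138.5884… − $1,920,000.00 = $1,319,138.5884…
Balance at month 18: $1,319,138.5884… × (1 + 0.005)^3 = $1,339,024.7676…
Penalty: 18 × 1% × $4,000,000.23 = $720,000.04…
Final settlement = outstanding balance + penalty = $1,339,024.7676… + $720,000.04… = $2,059,024.81

$2,059,024.81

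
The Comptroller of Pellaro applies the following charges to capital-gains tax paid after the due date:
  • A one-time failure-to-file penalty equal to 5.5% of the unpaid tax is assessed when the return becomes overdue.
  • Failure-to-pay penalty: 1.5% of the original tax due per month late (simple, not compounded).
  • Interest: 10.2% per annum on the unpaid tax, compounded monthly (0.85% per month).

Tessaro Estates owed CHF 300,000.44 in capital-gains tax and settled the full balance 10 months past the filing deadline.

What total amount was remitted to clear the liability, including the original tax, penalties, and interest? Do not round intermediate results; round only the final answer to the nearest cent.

CHF 387,998.38

Failure-to-file penalty: 5.5% × CHF 300,000.44 = CHF 16,500.02…
Failure-to-pay penalty = 1.5% × CHF 300,000.44 × 10 mo = CHF 45,000.07…
Interest: CHF 300,000.44 × ((1 + 0.0085)^10 − 1) = CHF 300,000.44 × 0.0883261… = CHF 26,497.8546…
Total = CHF 300,000.44 + CHF 61,500.0902 + CHF 26,497.8546… = CHF 387,998.38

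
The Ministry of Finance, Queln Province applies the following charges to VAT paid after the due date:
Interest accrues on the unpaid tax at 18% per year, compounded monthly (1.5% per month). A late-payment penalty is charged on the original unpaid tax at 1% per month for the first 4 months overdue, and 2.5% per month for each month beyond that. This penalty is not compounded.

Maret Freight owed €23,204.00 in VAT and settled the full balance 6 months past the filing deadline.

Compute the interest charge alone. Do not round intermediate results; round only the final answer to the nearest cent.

Interest: €23,204.00 × ((1 + 0.015)^6 − 1) = €23,204.00 × 0.0934433… = €2,168.2575…

€2,168.26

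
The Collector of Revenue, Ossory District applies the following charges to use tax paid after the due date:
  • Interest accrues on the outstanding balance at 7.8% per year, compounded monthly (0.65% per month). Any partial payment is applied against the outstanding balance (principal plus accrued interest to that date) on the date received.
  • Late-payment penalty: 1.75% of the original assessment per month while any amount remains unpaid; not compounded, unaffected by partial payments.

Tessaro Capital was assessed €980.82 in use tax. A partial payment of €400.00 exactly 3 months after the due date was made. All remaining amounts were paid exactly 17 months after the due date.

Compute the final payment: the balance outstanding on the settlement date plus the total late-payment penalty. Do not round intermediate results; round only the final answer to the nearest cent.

€948.84

Balance at month 3: €980.8200 × (1 + 0.0065)^3 = €1,000.0706…
After €400.00 payment: €1,000.0706… − €400.00 = €600.0706…
Balance at month 17: €600.0706… × (1 + 0.0065)^14 = €657.0452…
Penalty: 17 × 1.75% × €980.82 = €291.79…
Final settlement = outstanding balance + penalty = €657.0452… + €291.79… = €948.84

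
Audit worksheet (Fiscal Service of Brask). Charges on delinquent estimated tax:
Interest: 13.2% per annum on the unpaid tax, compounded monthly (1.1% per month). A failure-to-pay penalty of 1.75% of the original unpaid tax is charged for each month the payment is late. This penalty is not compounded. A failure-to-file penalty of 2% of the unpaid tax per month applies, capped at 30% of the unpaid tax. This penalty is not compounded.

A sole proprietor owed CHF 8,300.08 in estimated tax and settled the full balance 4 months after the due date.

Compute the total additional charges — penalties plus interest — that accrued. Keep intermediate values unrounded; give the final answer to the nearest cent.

Failure-to-file: 4 × 2% × CHF 8,300.08 = CHF 664.01… (under the 30% cap)
Failure-to-pay penalty = 1.75% × CHF 8,300.08 × 4 mo = CHF 581.01…
Interest: CHF 8,300.08 × ((1 + 0.011)^4 − 1) = CHF 8,300.08 × 0.0447313… = CHF 371.2737…
Penalties + interest = CHF 1,245.0120 + CHF 371.2737… = CHF 1,616.29

CHF 1,616.29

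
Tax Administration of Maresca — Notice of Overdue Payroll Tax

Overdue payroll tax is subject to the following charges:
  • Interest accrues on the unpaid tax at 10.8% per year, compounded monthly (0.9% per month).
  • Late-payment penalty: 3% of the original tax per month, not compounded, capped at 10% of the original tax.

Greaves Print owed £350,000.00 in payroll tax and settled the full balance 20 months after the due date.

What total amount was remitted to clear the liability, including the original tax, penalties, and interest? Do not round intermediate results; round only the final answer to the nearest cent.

Penalty (uncapped): 20 × 3% × £350,000.00 = £210,000.00; cap = 10% × £350,000.00 = £35,000.00 → penalty = £35,000.00
Interest: £350,000.00 × ((1 + 0.009)^20 − 1) = £350,000.00 × 0.1962538… = £68,688.8246…
Total = £350,000.00 + £35,000.0000 + £68,688.8246… = £453,688.82

£453,688.82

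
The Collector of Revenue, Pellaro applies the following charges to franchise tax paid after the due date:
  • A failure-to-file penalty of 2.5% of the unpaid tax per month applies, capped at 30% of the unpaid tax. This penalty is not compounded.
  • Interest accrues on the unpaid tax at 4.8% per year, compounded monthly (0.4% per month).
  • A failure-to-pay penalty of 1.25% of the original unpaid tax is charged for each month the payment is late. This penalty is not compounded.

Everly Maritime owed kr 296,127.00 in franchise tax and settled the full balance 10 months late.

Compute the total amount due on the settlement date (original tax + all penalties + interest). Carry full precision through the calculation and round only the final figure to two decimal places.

kr 419,235.21

Failure-to-file: 10 × 2.5% × kr 296,127.00 = kr 74,031.75 (under the 30% cap)
Failure-to-pay penalty: 10 × 1.25% × kr 296,127.00 = kr 37,015.88…
Interest: kr 296,127.00 × ((1 + 0.004)^10 − 1) = kr 296,127.00 × 0.0407277… = kr 12,060.5817…
Total = kr 296,127.00 + kr 111,047.6250 + kr 12,060.5817… = kr 419,235.21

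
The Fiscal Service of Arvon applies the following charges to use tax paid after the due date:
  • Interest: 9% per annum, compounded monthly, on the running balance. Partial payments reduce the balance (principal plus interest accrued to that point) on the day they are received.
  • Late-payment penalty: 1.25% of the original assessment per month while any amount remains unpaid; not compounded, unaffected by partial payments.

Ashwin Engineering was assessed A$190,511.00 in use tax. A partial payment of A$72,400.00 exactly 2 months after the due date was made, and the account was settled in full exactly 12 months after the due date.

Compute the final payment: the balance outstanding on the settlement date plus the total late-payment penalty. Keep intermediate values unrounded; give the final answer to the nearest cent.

Monthly rate = 9% ÷ 12 = 0.75%
Balance at month 2: A$190,511.0000 × (1 + 0.0075)^2 = A$193,379.3812…
After A$72,400.00 payment: A$193,379.3812… − A$72,400.00 = A$120,979.3812…
Balance at month 12: A$120,979.3812… × (1 + 0.0075)^10 = A$130,365.2696…
Penalty: 12 × 1.25% × A$190,511.00 = A$28,576.65
Final settlement = outstanding balance + penalty = A$130,365.2696… + A$28,576.65 = A$158,941.92

A$158,941.92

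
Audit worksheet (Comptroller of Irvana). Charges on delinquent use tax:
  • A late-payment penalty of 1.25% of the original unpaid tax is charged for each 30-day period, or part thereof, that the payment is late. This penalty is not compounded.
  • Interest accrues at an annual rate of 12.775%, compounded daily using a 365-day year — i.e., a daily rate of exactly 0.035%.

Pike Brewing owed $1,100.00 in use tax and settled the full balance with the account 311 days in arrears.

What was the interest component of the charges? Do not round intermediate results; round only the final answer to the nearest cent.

$126.47

Interest: $1,100.00 × ((1 + 0.00035)^311 − 1) = $1,100.00 × 0.11497385… = $126.4712…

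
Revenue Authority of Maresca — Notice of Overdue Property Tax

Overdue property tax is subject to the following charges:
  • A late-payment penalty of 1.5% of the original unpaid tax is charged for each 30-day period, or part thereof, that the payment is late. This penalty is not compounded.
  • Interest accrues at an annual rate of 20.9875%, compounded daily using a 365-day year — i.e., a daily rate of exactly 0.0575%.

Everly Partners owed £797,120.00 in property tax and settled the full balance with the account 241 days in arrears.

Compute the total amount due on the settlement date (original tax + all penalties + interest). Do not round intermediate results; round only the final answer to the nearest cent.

£1,023,175.33

Penalty periods: ⌈241/30⌉ = 9; penalty = 9 × 1.5% × £797,120.00 = £107,611.20
Interest: £797,120.00 × ((1 + 0.000575)^241 − 1) = £797,120.00 × 0.14859008… = £118,444.1265…
Total = £797,120.00 + £107,611.2000 + £118,444.1265… = £1,023,175.33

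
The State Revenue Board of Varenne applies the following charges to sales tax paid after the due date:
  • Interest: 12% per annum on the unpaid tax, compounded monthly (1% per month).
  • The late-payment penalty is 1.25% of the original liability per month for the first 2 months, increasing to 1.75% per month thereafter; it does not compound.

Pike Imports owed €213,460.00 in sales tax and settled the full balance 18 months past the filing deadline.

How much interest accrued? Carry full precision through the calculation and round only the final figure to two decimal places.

€41,869.64

Interest: €213,460.00 × ((1 + 0.01)^18 − 1) = €213,460.00 × 0.1961475… = €41,869.6402…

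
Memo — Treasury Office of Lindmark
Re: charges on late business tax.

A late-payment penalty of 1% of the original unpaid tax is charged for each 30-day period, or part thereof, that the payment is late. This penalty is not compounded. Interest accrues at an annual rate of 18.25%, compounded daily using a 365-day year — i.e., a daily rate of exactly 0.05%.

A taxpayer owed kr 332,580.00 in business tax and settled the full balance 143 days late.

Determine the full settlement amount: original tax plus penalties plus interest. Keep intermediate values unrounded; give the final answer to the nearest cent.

Penalty periods: ⌈143/30⌉ = 5; penalty = 5 × 1% × kr 332,580.00 = kr 16,629.00
Interest: kr 332,580.00 × ((1 + 0.0005)^143 − 1) = kr 332,580.00 × 0.07409896… = kr 24,643.8313…
Total = kr 332,580.00 + kr 16,629.0000 + kr 24,643.8313… = kr 373,852.83

kr 373,852.83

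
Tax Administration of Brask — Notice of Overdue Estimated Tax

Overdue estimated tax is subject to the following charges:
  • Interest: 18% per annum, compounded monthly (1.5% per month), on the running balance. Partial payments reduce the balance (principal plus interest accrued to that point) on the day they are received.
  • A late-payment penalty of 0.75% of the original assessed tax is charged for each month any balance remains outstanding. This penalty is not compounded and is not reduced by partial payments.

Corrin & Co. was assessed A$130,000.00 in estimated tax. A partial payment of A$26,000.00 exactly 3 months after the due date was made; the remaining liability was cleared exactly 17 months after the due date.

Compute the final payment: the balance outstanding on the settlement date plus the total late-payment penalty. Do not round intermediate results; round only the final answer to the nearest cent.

A$151,991.99

Balance at month 3: A$130,000.0000 × (1 + 0.015)^3 = A$135,938.1888…
After A$26,000.00 payment: A$135,938.1888… − A$26,000.00 = A$109,938.1888…
Balance at month 17: A$109,938.1888… × (1 + 0.015)^14 = A$135,416.9940…
Penalty: 17 × 0.75% × A$130,000.00 = A$16,575.00
Final settlement = outstanding balance + penalty = A$135,416.9940… + A$16,575.00 = A$151,991.99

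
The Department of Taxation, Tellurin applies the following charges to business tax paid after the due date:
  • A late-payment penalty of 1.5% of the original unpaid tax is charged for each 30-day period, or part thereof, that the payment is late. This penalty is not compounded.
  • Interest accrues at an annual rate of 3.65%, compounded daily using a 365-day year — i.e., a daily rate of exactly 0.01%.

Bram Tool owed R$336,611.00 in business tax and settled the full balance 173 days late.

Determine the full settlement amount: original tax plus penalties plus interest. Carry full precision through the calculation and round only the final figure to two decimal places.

Penalty periods: ⌈173/30⌉ = 6; penalty = 6 × 1.5% × R$336,611.00 = R$30,294.99
Interest: R$336,611.00 × ((1 + 0.0001)^173 − 1) = R$336,611.00 × 0.01744963… = R$5,873.7380…
Total = R$336,611.00 + R$30,294.9900 + R$5,873.7380… = R$372,779.73

R$372,779.73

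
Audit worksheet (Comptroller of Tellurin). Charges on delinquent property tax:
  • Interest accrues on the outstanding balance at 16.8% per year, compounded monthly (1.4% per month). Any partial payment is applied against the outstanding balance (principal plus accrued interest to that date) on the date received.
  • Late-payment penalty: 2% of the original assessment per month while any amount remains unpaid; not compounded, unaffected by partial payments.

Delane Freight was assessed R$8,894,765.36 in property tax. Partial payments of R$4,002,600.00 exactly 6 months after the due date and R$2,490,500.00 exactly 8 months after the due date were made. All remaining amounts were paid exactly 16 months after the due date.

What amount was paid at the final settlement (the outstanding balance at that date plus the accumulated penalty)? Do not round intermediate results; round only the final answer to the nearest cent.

R$6,573,922.90

Balance at month 6: R$8,894,765.3600 × (1 + 0.014)^6 = R$9,668,569.5594…
After R$4,002,600.00 payment: R$9,668,569.5594… − R$4,002,600.00 = R$5,665,969.5594…
Balance at month 8: R$5,665,969.5594… × (1 + 0.014)^2 = R$5,825,727.2371…
After R$2,490,500.00 payment: R$5,825,727.2371… − R$2,490,500.00 = R$3,335,227.2371…
Balance at month 16: R$3,335,227.2371… × (1 + 0.014)^8 = R$3,727,597.9891…
Penalty: 16 × 2% × R$8,894,765.36 = R$2,846,324.92…
Final settlement = outstanding balance + penalty = R$3,727,597.9891… + R$2,846,324.92… = R$6,573,922.90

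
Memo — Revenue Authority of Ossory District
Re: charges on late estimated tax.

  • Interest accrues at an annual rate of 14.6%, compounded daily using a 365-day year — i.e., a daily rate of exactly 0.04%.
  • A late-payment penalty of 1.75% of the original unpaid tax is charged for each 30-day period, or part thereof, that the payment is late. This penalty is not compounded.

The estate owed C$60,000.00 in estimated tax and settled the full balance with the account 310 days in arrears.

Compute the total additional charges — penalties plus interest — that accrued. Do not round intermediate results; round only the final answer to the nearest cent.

Penalty periods: ⌈310/30⌉ = 11; penalty = 11 × 1.75% × C$60,000.00 = C$11,550.00
Interest: C$60,000.00 × ((1 + 0.0004)^310 − 1) = C$60,000.00 × 0.13198780… = C$7,919.2683…
Penalties + interest = C$11,550.0000 + C$7,919.2683… = C$19,469.27

C$19,469.27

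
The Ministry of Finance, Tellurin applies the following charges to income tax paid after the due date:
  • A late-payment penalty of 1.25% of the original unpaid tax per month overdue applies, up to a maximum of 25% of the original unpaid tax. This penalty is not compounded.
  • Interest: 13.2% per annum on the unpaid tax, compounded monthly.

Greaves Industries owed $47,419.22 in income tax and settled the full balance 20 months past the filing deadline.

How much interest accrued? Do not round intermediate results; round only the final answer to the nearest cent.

Interest (13.2%/yr ÷ 12 = 1.1%/month): $47,419.22 × ((1 + 0.011)^20 − 1) = $11,597.8328…

$11,597.83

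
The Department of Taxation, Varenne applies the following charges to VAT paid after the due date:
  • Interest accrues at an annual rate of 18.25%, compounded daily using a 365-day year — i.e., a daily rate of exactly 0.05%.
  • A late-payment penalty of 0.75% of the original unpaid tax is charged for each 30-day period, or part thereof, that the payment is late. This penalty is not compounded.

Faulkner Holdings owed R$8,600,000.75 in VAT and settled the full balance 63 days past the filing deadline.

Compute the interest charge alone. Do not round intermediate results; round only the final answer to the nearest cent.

Interest: R$8,600,000.75 × ((1 + 0.0005)^63 − 1) = R$8,600,000.75 × 0.03199325… = R$275,141.9854…

R$275,141.99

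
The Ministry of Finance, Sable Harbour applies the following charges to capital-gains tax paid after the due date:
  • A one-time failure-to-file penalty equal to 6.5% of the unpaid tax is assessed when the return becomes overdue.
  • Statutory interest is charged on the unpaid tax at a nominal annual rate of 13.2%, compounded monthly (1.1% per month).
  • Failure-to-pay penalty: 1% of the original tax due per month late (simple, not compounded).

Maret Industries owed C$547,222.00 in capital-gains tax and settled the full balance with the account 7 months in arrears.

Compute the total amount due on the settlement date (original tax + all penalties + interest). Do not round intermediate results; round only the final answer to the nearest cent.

C$664,649.33

Failure-to-file penalty: 6.5% × C$547,222.00 = C$35,569.43
Failure-to-pay penalty = 1% × C$547,222.00 × 7 mo = C$38,305.54
Interest: C$547,222.00 × ((1 + 0.011)^7 − 1) = C$547,222.00 × 0.0795881… = C$43,552.3597…
Total = C$547,222.00 + C$73,874.9700 + C$43,552.3597… = C$664,649.33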